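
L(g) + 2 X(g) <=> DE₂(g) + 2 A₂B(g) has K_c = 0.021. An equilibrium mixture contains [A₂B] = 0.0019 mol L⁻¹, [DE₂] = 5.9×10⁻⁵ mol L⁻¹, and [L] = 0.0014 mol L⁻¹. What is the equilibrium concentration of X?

[X] = 0.0027 mol L⁻¹

At equilibrium, K_c = [DE₂]·[A₂B]² / ([L]·[X]²) = 0.021.
(5.9×10⁻⁵)·(0.0019)² / ((0.0014)·([X])²) = 0.021
[X]² = 7.24×10⁻⁶ ⇒ [X] = 0.0027 mol L⁻¹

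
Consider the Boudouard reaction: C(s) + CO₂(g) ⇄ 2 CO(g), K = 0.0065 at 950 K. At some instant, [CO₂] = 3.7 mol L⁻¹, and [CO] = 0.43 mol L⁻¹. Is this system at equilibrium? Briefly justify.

no; Q > K, reaction proceeds in reverse

(C is a pure solid — omitted from Q.)
Q = [CO]² / [CO₂] = (0.43)² / (3.7) = 0.050
Q = 0.050 > K = 0.0065: net reverse reaction.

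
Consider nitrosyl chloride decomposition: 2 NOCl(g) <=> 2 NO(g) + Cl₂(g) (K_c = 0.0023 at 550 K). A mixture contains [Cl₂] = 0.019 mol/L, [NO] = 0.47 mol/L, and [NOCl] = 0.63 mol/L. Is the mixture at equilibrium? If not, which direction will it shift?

Q_c = [NO]²·[Cl₂] / [NOCl]² = (0.47)²·(0.019) / (0.63)² = 0.011
Q_c = 0.011 > K_c = 0.0023: net reverse reaction.

no; Q > K, reaction proceeds in reverse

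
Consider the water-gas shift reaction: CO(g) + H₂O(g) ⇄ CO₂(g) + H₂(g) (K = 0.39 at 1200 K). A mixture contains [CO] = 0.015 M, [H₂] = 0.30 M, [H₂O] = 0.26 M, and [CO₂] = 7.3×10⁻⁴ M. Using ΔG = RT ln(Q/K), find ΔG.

Q = [CO₂]·[H₂] / ([CO]·[H₂O]) = (7.3×10⁻⁴)·(0.30) / ((0.015)·(0.26)) = 0.0562
ΔG = RT ln(Q/K) = (8.314 J mol⁻¹ K⁻¹)(1200 K) × ln(0.0562/0.39)
   = (9.977 kJ/mol)(-1.937) = -19.3 kJ/mol
ΔG < 0, so the forward reaction is spontaneous (proceeds forward).

ΔG = -19.3 kJ/mol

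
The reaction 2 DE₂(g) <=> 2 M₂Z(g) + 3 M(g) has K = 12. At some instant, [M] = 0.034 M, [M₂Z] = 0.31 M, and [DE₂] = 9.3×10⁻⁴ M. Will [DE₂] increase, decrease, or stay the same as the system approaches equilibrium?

Q = [M₂Z]²·[M]³ / [DE₂]² = (0.31)²·(0.034)³ / (9.3×10⁻⁴)² = 4.4
Q = 4.4 < K = 12: net forward reaction.
DE₂ is a reactant, so it decreases.

decrease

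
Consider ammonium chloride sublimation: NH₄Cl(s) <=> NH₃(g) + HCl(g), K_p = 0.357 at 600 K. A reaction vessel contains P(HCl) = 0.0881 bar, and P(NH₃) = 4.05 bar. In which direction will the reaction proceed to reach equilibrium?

no net change (already at equilibrium)

(NH₄Cl is a pure solid — omitted from Q_p.)
Q_p = P(NH₃)·P(HCl) = (4.05)·(0.0881) = 0.357
Q_p = 0.357 = K_p, so the system is already at equilibrium.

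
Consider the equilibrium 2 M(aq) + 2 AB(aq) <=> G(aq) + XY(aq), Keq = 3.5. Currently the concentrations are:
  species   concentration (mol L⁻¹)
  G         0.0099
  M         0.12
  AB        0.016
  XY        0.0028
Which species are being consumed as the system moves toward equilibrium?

G, XY (products)

Q = [G]·[XY] / ([M]²·[AB]²) = (0.0099)·(0.0028) / ((0.12)²·(0.016)²) = 7.5
Q = 7.5 > Keq = 3.5: net reverse reaction.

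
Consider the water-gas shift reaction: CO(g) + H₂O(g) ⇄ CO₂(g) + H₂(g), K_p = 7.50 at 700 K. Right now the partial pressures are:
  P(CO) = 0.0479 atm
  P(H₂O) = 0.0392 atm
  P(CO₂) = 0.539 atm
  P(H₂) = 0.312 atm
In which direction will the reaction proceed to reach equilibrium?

Q_p = P(CO₂)·P(H₂) / (P(CO)·P(H₂O)) = (0.539)·(0.312) / ((0.0479)·(0.0392)) = 89.6
Q_p = 89.6 > K_p = 7.50, so the reverse reaction proceeds.

reverse (toward reactants)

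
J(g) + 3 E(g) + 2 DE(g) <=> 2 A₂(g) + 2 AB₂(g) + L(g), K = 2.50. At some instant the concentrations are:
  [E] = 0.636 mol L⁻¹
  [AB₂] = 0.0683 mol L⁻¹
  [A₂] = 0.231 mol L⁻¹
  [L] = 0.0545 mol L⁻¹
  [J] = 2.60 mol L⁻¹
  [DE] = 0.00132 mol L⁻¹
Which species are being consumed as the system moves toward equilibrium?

Q = [A₂]²·[AB₂]²·[L] / ([J]·[E]³·[DE]²) = (0.231)²·(0.0683)²·(0.0545) / ((2.60)·(0.636)³·(0.00132)²) = 11.6
Q = 11.6 > K = 2.50: net reverse reaction.

A₂, AB₂, L (products)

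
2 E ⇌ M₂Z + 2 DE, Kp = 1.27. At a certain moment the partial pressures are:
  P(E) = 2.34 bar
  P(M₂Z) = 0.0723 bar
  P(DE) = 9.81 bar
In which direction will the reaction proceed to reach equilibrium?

Qp = P(M₂Z)·P(DE)² / P(E)² = (0.0723)·(9.81)² / (2.34)² = 1.27
Qp = 1.27 = Kp, so the system is already at equilibrium.

neither direction; the system is at equilibrium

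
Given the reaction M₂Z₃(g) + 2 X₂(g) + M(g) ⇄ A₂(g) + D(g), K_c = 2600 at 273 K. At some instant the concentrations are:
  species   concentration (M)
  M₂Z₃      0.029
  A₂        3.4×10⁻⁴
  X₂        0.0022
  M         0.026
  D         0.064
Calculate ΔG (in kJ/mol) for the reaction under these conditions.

ΔG = 1.88 kJ/mol

Q_c = [A₂]·[D] / ([M₂Z₃]·[X₂]²·[M]) = (3.4×10⁻⁴)·(0.064) / ((0.029)·(0.0022)²·(0.026)) = 5960
ΔG = RT ln(Q_c/K_c) = (8.314 J mol⁻¹ K⁻¹)(273 K) × ln(5960/2600)
   = (2.270 kJ/mol)(0.8296) = 1.88 kJ/mol
ΔG > 0, so the forward reaction is non-spontaneous (proceeds in reverse).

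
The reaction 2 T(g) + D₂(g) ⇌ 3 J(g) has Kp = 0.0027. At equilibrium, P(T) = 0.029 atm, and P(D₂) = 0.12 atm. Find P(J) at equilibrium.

At equilibrium, Kp = P(J)³ / (P(T)²·P(D₂)) = 0.0027.
(P(J))³ / ((0.029)²·(0.12)) = 0.0027
P(J)³ = 2.72×10⁻⁷ ⇒ P(J) = 0.0065 atm

P(J) = 0.0065 atm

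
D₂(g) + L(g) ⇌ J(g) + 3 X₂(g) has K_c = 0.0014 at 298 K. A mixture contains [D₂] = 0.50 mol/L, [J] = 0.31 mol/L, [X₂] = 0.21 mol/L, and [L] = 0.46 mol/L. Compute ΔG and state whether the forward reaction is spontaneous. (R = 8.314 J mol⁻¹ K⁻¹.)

Q_c = [J]·[X₂]³ / ([D₂]·[L]) = (0.31)·(0.21)³ / ((0.50)·(0.46)) = 0.0125
ΔG = RT ln(Q_c/K_c) = (8.314 J mol⁻¹ K⁻¹)(298 K) × ln(0.0125/0.0014)
   = (2.478 kJ/mol)(2.189) = 5.42 kJ/mol
ΔG > 0, so the forward reaction is non-spontaneous (proceeds in reverse).

ΔG = 5.42 kJ/mol; the forward reaction is non-spontaneous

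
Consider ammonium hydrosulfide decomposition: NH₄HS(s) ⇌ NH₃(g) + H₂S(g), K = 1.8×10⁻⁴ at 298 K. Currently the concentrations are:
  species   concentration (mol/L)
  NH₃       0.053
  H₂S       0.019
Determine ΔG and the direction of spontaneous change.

ΔG = 4.27 kJ/mol; the forward reaction is non-spontaneous

(NH₄HS is a pure solid — omitted from Q.)
Q = [NH₃]·[H₂S] = (0.053)·(0.019) = 0.00101
ΔG = RT ln(Q/K) = (8.314 J mol⁻¹ K⁻¹)(298 K) × ln(0.00101/1.8×10⁻⁴)
   = (2.478 kJ/mol)(1.725) = 4.27 kJ/mol
ΔG > 0, so the forward reaction is non-spontaneous (proceeds in reverse).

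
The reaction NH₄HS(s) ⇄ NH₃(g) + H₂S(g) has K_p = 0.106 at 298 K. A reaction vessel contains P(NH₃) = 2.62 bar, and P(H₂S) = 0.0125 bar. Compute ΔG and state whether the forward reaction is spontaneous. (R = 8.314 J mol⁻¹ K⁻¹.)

(NH₄HS is a pure solid — omitted from Q_p.)
Q_p = P(NH₃)·P(H₂S) = (2.62)·(0.0125) = 0.0327
ΔG = RT ln(Q_p/K_p) = (8.314 J mol⁻¹ K⁻¹)(298 K) × ln(0.0327/0.106)
   = (2.478 kJ/mol)(-1.176) = -2.91 kJ/mol
ΔG < 0, so the forward reaction is spontaneous (proceeds forward).

ΔG = -2.91 kJ/mol; the forward reaction is spontaneous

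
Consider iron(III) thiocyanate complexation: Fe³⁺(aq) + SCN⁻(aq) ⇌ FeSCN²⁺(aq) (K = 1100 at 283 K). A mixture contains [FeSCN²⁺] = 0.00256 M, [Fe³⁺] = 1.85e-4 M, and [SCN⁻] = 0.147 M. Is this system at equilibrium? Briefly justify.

Q = [FeSCN²⁺] / ([Fe³⁺]·[SCN⁻]) = (0.00256) / ((1.85e-4)·(0.147)) = 94.1
Q = 94.1 < K = 1100: net forward reaction.

no; Q < K, reaction proceeds forward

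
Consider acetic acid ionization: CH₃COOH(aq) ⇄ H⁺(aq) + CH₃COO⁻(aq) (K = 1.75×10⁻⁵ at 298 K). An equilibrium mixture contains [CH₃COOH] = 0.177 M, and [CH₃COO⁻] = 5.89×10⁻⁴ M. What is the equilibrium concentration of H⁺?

[H⁺] = 0.00526 M

At equilibrium, K = [H⁺]·[CH₃COO⁻] / [CH₃COOH] = 1.75×10⁻⁵.
([H⁺])·(5.89×10⁻⁴) / (0.177) = 1.75×10⁻⁵
[H⁺] = 0.00526 M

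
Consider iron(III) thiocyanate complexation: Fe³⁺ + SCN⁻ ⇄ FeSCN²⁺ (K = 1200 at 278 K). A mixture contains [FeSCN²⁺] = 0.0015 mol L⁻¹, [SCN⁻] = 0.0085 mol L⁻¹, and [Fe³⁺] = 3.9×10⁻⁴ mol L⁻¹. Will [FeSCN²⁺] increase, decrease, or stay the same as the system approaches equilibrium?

increase

Q = [FeSCN²⁺] / ([Fe³⁺]·[SCN⁻]) = (0.0015) / ((3.9×10⁻⁴)·(0.0085)) = 450
Q = 450 < K = 1200: net forward reaction.
FeSCN²⁺ is a product, so it increases.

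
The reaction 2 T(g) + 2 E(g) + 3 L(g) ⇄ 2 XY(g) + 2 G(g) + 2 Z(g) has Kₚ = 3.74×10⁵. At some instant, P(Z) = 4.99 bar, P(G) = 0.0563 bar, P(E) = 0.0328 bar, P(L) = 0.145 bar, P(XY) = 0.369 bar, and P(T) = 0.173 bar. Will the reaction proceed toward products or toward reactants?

toward products

Qₚ = P(XY)²·P(G)²·P(Z)² / (P(T)²·P(E)²·P(L)³) = (0.369)²·(0.0563)²·(4.99)² / ((0.173)²·(0.0328)²·(0.145)³) = 1.09×10⁵
Qₚ = 1.09×10⁵ < Kₚ = 3.74×10⁵, so the forward reaction proceeds.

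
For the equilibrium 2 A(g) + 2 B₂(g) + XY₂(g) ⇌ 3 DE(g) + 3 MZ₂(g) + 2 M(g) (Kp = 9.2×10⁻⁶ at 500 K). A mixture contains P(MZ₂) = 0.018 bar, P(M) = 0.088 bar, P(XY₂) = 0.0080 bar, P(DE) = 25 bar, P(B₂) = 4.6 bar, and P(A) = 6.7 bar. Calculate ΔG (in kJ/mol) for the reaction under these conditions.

ΔG = 9.61 kJ/mol

Qp = P(DE)³·P(MZ₂)³·P(M)² / (P(A)²·P(B₂)²·P(XY₂)) = (25)³·(0.018)³·(0.088)² / ((6.7)²·(4.6)²·(0.0080)) = 9.29×10⁻⁵
ΔG = RT ln(Qp/Kp) = (8.314 J mol⁻¹ K⁻¹)(500 K) × ln(9.29×10⁻⁵/9.2×10⁻⁶)
   = (4.157 kJ/mol)(2.312) = 9.61 kJ/mol
ΔG > 0, so the forward reaction is non-spontaneous (proceeds in reverse).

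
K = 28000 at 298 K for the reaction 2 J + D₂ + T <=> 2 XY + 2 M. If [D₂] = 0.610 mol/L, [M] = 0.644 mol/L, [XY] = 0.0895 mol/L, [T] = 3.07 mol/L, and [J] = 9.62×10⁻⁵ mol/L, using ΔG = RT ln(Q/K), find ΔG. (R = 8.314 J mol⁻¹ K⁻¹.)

Q = [XY]²·[M]² / ([J]²·[D₂]·[T]) = (0.0895)²·(0.644)² / ((9.62×10⁻⁵)²·(0.610)·(3.07)) = 1.92×10⁵
ΔG = RT ln(Q/K) = (8.314 J mol⁻¹ K⁻¹)(298 K) × ln(1.92×10⁵/28000)
   = (2.478 kJ/mol)(1.925) = 4.77 kJ/mol
ΔG > 0, so the forward reaction is non-spontaneous (proceeds in reverse).

ΔG = 4.77 kJ/mol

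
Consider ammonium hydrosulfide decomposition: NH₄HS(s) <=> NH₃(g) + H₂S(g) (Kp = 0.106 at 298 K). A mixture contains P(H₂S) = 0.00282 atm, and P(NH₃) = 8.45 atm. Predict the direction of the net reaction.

forward (toward products)

(NH₄HS is a pure solid — omitted from Qp.)
Qp = P(NH₃)·P(H₂S) = (8.45)·(0.00282) = 0.0238
Qp = 0.0238 < Kp = 0.106, so the forward reaction proceeds.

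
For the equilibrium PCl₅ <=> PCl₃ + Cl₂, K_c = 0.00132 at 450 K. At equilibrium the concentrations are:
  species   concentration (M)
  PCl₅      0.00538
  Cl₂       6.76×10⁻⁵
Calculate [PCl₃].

At equilibrium, K_c = [PCl₃]·[Cl₂] / [PCl₅] = 0.00132.
([PCl₃])·(6.76×10⁻⁵) / (0.00538) = 0.00132
[PCl₃] = 0.105 M

[PCl₃] = 0.105 M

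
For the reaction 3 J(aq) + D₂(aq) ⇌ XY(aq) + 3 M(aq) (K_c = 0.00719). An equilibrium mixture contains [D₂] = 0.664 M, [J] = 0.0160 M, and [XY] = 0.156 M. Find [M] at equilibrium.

[M] = 0.00500 M

At equilibrium, K_c = [XY]·[M]³ / ([J]³·[D₂]) = 0.00719.
(0.156)·([M])³ / ((0.0160)³·(0.664)) = 0.00719
[M]³ = 1.25×10⁻⁷ ⇒ [M] = 0.00500 M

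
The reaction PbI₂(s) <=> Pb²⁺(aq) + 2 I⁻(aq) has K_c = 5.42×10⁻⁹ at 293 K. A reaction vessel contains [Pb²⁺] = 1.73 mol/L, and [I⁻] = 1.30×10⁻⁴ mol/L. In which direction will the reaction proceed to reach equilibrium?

(PbI₂ is a pure solid — omitted from Q_c.)
Q_c = [Pb²⁺]·[I⁻]² = (1.73)·(1.30×10⁻⁴)² = 2.92×10⁻⁸
Q_c = 2.92×10⁻⁸ > K_c = 5.42×10⁻⁹, so the reverse reaction proceeds.

toward reactants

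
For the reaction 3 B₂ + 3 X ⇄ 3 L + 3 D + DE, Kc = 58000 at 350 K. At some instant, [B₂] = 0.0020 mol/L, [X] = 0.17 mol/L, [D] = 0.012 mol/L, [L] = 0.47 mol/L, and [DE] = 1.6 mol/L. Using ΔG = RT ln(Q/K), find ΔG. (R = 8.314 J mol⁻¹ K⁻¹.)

Qc = [L]³·[D]³·[DE] / ([B₂]³·[X]³) = (0.47)³·(0.012)³·(1.6) / ((0.0020)³·(0.17)³) = 7300
ΔG = RT ln(Qc/Kc) = (8.314 J mol⁻¹ K⁻¹)(350 K) × ln(7300/58000)
   = (2.910 kJ/mol)(-2.073) = -6.03 kJ/mol
ΔG < 0, so the forward reaction is spontaneous (proceeds forward).

ΔG = -6.03 kJ/mol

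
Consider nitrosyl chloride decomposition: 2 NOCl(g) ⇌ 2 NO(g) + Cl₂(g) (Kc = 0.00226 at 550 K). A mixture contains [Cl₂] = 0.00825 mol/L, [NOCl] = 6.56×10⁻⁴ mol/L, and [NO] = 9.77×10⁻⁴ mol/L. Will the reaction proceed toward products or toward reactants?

to the left

Qc = [NO]²·[Cl₂] / [NOCl]² = (9.77×10⁻⁴)²·(0.00825) / (6.56×10⁻⁴)² = 0.0183
Qc = 0.0183 > Kc = 0.00226, so the reverse reaction proceeds.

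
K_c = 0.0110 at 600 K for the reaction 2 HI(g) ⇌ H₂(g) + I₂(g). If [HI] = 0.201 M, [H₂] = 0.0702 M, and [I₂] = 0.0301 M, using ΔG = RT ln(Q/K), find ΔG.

Q_c = [H₂]·[I₂] / [HI]² = (0.0702)·(0.0301) / (0.201)² = 0.0523
ΔG = RT ln(Q_c/K_c) = (8.314 J mol⁻¹ K⁻¹)(600 K) × ln(0.0523/0.0110)
   = (4.988 kJ/mol)(1.559) = 7.78 kJ/mol
ΔG > 0, so the forward reaction is non-spontaneous (proceeds in reverse).

ΔG = 7.78 kJ/mol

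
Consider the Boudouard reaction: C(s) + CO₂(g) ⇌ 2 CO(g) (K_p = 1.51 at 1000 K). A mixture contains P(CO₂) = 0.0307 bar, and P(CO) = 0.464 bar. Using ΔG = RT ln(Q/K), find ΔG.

(C is a pure solid — omitted from Q_p.)
Q_p = P(CO)² / P(CO₂) = (0.464)² / (0.0307) = 7.01
ΔG = RT ln(Q_p/K_p) = (8.314 J mol⁻¹ K⁻¹)(1000 K) × ln(7.01/1.51)
   = (8.314 kJ/mol)(1.535) = 12.8 kJ/mol
ΔG > 0, so the forward reaction is non-spontaneous (proceeds in reverse).

ΔG = 12.8 kJ/mol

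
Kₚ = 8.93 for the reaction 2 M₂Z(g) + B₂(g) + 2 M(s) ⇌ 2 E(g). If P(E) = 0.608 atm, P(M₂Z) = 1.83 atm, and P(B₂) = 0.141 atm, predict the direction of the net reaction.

(M is a pure solid — omitted from Qₚ.)
Qₚ = P(E)² / (P(M₂Z)²·P(B₂)) = (0.608)² / ((1.83)²·(0.141)) = 0.783
Qₚ = 0.783 < Kₚ = 8.93, so the forward reaction proceeds.

to the right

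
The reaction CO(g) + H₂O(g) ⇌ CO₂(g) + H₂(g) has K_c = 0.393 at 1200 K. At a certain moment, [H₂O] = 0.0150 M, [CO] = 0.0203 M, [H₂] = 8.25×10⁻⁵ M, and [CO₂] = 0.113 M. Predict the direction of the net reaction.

in the forward direction

Q_c = [CO₂]·[H₂] / ([CO]·[H₂O]) = (0.113)·(8.25×10⁻⁵) / ((0.0203)·(0.0150)) = 0.0306
Q_c = 0.0306 < K_c = 0.393, so the forward reaction proceeds.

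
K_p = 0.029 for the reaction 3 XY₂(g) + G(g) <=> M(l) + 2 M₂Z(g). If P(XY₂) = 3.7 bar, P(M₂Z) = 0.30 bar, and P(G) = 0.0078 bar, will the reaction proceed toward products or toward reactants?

in the reverse direction

(M is a pure liquid — omitted from Q_p.)
Q_p = P(M₂Z)² / (P(XY₂)³·P(G)) = (0.30)² / ((3.7)³·(0.0078)) = 0.23
Q_p = 0.23 > K_p = 0.029, so the reverse reaction proceeds.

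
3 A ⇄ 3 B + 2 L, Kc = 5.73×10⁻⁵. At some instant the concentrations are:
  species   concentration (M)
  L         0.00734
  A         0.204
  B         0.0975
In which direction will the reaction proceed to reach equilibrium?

toward products

Qc = [B]³·[L]² / [A]³ = (0.0975)³·(0.00734)² / (0.204)³ = 5.88×10⁻⁶
Qc = 5.88×10⁻⁶ < Kc = 5.73×10⁻⁵, so the forward reaction proceeds.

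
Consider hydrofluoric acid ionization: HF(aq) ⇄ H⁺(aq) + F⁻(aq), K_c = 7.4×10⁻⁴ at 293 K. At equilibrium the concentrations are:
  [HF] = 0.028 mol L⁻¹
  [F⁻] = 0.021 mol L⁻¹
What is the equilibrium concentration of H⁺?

[H⁺] = 9.9×10⁻⁴ mol L⁻¹

At equilibrium, K_c = [H⁺]·[F⁻] / [HF] = 7.4×10⁻⁴.
([H⁺])·(0.021) / (0.028) = 7.4×10⁻⁴
[H⁺] = 9.87×10⁻⁴ = 9.9×10⁻⁴ mol L⁻¹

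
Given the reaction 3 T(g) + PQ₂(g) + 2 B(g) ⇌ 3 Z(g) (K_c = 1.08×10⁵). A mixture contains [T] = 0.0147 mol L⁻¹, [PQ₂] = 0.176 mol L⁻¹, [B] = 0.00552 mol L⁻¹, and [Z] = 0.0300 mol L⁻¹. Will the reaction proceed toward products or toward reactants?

reverse (toward reactants)

Q_c = [Z]³ / ([T]³·[PQ₂]·[B]²) = (0.0300)³ / ((0.0147)³·(0.176)·(0.00552)²) = 1.58×10⁶
Q_c = 1.58×10⁶ > K_c = 1.08×10⁵, so the reverse reaction proceeds.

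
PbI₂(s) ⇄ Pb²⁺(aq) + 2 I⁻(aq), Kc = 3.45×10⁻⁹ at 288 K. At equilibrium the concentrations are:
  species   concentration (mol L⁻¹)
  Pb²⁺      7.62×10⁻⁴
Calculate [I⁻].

(PbI₂ is a pure solid — omitted from Kc.)
At equilibrium, Kc = [Pb²⁺]·[I⁻]² = 3.45×10⁻⁹.
(7.62×10⁻⁴)·([I⁻])² = 3.45×10⁻⁹
[I⁻]² = 4.53×10⁻⁶ ⇒ [I⁻] = 0.00213 mol L⁻¹

[I⁻] = 0.00213 mol L⁻¹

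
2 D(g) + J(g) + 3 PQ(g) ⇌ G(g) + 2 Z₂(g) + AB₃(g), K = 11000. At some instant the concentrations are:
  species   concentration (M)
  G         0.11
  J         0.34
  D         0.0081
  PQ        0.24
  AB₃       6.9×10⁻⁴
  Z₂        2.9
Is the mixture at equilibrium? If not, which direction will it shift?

no; Q < K, reaction proceeds forward

Q = [G]·[Z₂]²·[AB₃] / ([D]²·[J]·[PQ]³) = (0.11)·(2.9)²·(6.9×10⁻⁴) / ((0.0081)²·(0.34)·(0.24)³) = 2100
Q = 2100 < K = 11000: net forward reaction.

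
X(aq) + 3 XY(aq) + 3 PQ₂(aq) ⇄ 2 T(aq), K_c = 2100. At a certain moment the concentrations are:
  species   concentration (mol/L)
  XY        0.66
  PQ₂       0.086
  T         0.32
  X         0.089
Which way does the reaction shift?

Q_c = [T]² / ([X]·[XY]³·[PQ₂]³) = (0.32)² / ((0.089)·(0.66)³·(0.086)³) = 6300
Q_c = 6300 > K_c = 2100, so the reverse reaction proceeds.

toward reactants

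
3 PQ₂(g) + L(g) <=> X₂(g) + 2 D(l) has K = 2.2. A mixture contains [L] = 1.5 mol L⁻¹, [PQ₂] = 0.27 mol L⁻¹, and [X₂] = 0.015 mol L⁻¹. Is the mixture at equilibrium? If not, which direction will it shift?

no; Q < K, reaction proceeds forward

(D is a pure liquid — omitted from Q.)
Q = [X₂] / ([PQ₂]³·[L]) = (0.015) / ((0.27)³·(1.5)) = 0.51
Q = 0.51 < K = 2.2: net forward reaction.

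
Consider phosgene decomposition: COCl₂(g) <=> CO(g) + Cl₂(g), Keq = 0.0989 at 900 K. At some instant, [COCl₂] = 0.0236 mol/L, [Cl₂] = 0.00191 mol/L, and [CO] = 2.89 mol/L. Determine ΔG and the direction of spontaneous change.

Q = [CO]·[Cl₂] / [COCl₂] = (2.89)·(0.00191) / (0.0236) = 0.234
ΔG = RT ln(Q/Keq) = (8.314 J mol⁻¹ K⁻¹)(900 K) × ln(0.234/0.0989)
   = (7.483 kJ/mol)(0.8612) = 6.44 kJ/mol
ΔG > 0, so the forward reaction is non-spontaneous (proceeds in reverse).

ΔG = 6.44 kJ/mol; the forward reaction is non-spontaneous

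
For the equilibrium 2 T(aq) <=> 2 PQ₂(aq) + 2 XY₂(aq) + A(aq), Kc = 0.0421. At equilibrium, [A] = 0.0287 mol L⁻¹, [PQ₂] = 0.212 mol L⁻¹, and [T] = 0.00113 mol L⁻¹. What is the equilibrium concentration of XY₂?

[XY₂] = 0.00646 mol L⁻¹

At equilibrium, Kc = [PQ₂]²·[XY₂]²·[A] / [T]² = 0.0421.
(0.212)²·([XY₂])²·(0.0287) / (0.00113)² = 0.0421
[XY₂]² = 4.17×10⁻⁵ ⇒ [XY₂] = 0.00646 mol L⁻¹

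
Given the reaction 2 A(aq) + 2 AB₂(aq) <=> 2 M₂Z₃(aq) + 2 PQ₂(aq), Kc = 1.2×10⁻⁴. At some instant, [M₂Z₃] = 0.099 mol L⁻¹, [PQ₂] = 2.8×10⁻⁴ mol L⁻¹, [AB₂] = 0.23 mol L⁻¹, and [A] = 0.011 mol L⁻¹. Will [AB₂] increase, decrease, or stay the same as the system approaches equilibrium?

Qc = [M₂Z₃]²·[PQ₂]² / ([A]²·[AB₂]²) = (0.099)²·(2.8×10⁻⁴)² / ((0.011)²·(0.23)²) = 1.2×10⁻⁴
Qc = 1.2×10⁻⁴ = Kc; the system is at equilibrium.

stay the same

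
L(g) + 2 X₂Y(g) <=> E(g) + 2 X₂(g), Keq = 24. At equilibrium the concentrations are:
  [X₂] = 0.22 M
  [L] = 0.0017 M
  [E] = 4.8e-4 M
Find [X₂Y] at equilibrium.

At equilibrium, Keq = [E]·[X₂]² / ([L]·[X₂Y]²) = 24.
(4.8e-4)·(0.22)² / ((0.0017)·([X₂Y])²) = 24
[X₂Y]² = 5.69e-4 ⇒ [X₂Y] = 0.024 M

[X₂Y] = 0.024 M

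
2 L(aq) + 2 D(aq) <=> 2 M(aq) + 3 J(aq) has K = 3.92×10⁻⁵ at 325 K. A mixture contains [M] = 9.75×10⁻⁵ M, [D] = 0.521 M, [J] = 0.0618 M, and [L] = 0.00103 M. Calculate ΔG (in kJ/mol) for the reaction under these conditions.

ΔG = -4.37 kJ/mol

Q = [M]²·[J]³ / ([L]²·[D]²) = (9.75×10⁻⁵)²·(0.0618)³ / ((0.00103)²·(0.521)²) = 7.79×10⁻⁶
ΔG = RT ln(Q/K) = (8.314 J mol⁻¹ K⁻¹)(325 K) × ln(7.79×10⁻⁶/3.92×10⁻⁵)
   = (2.702 kJ/mol)(-1.616) = -4.37 kJ/mol
ΔG < 0, so the forward reaction is spontaneous (proceeds forward).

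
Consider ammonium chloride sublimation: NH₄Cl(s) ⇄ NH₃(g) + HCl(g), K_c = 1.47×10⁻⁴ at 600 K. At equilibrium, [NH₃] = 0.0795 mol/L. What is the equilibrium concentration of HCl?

(NH₄Cl is a pure solid — omitted from K_c.)
At equilibrium, K_c = [NH₃]·[HCl] = 1.47×10⁻⁴.
(0.0795)·([HCl]) = 1.47×10⁻⁴
[HCl] = 0.00185 mol/L

[HCl] = 0.00185 mol/L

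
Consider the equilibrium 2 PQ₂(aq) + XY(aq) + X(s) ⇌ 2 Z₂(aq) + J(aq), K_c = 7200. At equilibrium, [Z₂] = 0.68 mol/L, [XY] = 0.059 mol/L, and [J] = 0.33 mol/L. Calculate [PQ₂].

[PQ₂] = 0.019 mol/L

(X is a pure solid — omitted from K_c.)
At equilibrium, K_c = [Z₂]²·[J] / ([PQ₂]²·[XY]) = 7200.
(0.68)²·(0.33) / (([PQ₂])²·(0.059)) = 7200
[PQ₂]² = 3.59e-4 ⇒ [PQ₂] = 0.019 mol/L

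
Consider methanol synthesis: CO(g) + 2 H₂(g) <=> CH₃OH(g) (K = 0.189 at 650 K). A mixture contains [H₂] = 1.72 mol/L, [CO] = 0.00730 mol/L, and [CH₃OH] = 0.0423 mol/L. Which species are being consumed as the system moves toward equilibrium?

Q = [CH₃OH] / ([CO]·[H₂]²) = (0.0423) / ((0.00730)·(1.72)²) = 1.96
Q = 1.96 > K = 0.189: net reverse reaction.

CH₃OH (products)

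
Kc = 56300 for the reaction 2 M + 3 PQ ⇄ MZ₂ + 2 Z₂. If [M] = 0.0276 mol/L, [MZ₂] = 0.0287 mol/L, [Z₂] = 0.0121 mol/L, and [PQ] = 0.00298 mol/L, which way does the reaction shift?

in the reverse direction

Qc = [MZ₂]·[Z₂]² / ([M]²·[PQ]³) = (0.0287)·(0.0121)² / ((0.0276)²·(0.00298)³) = 2.08e5
Qc = 2.08e5 > Kc = 56300, so the reverse reaction proceeds.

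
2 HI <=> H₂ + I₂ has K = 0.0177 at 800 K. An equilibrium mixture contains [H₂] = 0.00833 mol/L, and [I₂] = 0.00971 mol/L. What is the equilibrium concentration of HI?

[HI] = 0.0676 mol/L

At equilibrium, K = [H₂]·[I₂] / [HI]² = 0.0177.
(0.00833)·(0.00971) / ([HI])² = 0.0177
[HI]² = 0.00457 ⇒ [HI] = 0.0676 mol/L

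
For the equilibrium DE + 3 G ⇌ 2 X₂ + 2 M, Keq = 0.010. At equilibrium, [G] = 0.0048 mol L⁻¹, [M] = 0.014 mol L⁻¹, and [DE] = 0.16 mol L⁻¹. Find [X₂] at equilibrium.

[X₂] = 9.5e-4 mol L⁻¹

At equilibrium, Keq = [X₂]²·[M]² / ([DE]·[G]³) = 0.010.
([X₂])²·(0.014)² / ((0.16)·(0.0048)³) = 0.010
[X₂]² = 9.03e-7 ⇒ [X₂] = 9.5e-4 mol L⁻¹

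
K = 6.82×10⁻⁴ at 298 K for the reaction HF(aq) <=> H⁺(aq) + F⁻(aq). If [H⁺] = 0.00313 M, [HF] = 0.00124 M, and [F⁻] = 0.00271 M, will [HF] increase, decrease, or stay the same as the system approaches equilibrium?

Q = [H⁺]·[F⁻] / [HF] = (0.00313)·(0.00271) / (0.00124) = 0.00684
Q = 0.00684 > K = 6.82×10⁻⁴: net reverse reaction.
HF is a reactant, so it increases.

increase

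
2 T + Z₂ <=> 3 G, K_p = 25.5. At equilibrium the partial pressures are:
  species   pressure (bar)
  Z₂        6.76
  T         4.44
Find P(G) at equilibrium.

At equilibrium, K_p = P(G)³ / (P(T)²·P(Z₂)) = 25.5.
(P(G))³ / ((4.44)²·(6.76)) = 25.5
P(G)³ = 3400 ⇒ P(G) = 15.0 bar

P(G) = 15.0 bar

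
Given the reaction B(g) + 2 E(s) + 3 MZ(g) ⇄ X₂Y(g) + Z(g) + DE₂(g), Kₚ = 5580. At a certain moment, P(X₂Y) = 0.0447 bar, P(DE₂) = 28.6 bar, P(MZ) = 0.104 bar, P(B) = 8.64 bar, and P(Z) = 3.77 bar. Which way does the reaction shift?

(E is a pure solid — omitted from Qₚ.)
Qₚ = P(X₂Y)·P(Z)·P(DE₂) / (P(B)·P(MZ)³) = (0.0447)·(3.77)·(28.6) / ((8.64)·(0.104)³) = 496
Qₚ = 496 < Kₚ = 5580, so the forward reaction proceeds.

in the forward direction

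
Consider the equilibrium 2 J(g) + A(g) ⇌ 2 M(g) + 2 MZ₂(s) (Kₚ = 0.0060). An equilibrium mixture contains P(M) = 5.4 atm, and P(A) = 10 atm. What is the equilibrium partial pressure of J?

P(J) = 22 atm

(MZ₂ is a pure solid — omitted from Kₚ.)
At equilibrium, Kₚ = P(M)² / (P(J)²·P(A)) = 0.0060.
(5.4)² / ((P(J))²·(10)) = 0.0060
P(J)² = 486 ⇒ P(J) = 22 atm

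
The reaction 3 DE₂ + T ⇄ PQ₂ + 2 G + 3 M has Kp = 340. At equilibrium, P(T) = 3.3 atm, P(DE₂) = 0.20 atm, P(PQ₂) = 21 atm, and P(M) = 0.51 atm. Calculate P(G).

At equilibrium, Kp = P(PQ₂)·P(G)²·P(M)³ / (P(DE₂)³·P(T)) = 340.
(21)·(P(G))²·(0.51)³ / ((0.20)³·(3.3)) = 340
P(G)² = 3.22 ⇒ P(G) = 1.8 atm

P(G) = 1.8 atm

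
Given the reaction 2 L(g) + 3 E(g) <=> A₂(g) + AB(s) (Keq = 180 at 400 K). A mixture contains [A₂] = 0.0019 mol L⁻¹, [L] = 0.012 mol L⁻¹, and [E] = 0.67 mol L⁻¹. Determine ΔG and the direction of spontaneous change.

(AB is a pure solid — omitted from Q.)
Q = [A₂] / ([L]²·[E]³) = (0.0019) / ((0.012)²·(0.67)³) = 43.9
ΔG = RT ln(Q/Keq) = (8.314 J mol⁻¹ K⁻¹)(400 K) × ln(43.9/180)
   = (3.326 kJ/mol)(-1.411) = -4.69 kJ/mol
ΔG < 0, so the forward reaction is spontaneous (proceeds forward).

ΔG = -4.69 kJ/mol; the forward reaction is spontaneous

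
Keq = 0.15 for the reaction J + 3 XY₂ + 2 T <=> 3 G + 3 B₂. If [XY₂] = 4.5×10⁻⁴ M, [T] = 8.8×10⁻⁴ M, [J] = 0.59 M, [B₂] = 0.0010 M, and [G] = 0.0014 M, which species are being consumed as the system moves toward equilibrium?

J, XY₂, T (reactants)

Q = [G]³·[B₂]³ / ([J]·[XY₂]³·[T]²) = (0.0014)³·(0.0010)³ / ((0.59)·(4.5×10⁻⁴)³·(8.8×10⁻⁴)²) = 0.066
Q = 0.066 < Keq = 0.15: net forward reaction.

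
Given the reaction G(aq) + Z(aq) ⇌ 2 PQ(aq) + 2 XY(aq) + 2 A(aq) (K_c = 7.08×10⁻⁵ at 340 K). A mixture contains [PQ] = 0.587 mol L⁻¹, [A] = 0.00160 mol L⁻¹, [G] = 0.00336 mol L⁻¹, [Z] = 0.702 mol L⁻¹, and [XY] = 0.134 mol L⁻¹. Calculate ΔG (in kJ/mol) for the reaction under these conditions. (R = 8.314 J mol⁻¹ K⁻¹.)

Q_c = [PQ]²·[XY]²·[A]² / ([G]·[Z]) = (0.587)²·(0.134)²·(0.00160)² / ((0.00336)·(0.702)) = 6.72×10⁻⁶
ΔG = RT ln(Q_c/K_c) = (8.314 J mol⁻¹ K⁻¹)(340 K) × ln(6.72×10⁻⁶/7.08×10⁻⁵)
   = (2.827 kJ/mol)(-2.355) = -6.66 kJ/mol
ΔG < 0, so the forward reaction is spontaneous (proceeds forward).

ΔG = -6.66 kJ/mol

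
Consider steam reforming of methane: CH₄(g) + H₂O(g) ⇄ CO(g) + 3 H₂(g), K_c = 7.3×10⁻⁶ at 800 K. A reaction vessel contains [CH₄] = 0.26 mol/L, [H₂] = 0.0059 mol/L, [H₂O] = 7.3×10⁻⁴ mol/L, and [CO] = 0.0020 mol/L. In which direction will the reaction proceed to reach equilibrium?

Q_c = [CO]·[H₂]³ / ([CH₄]·[H₂O]) = (0.0020)·(0.0059)³ / ((0.26)·(7.3×10⁻⁴)) = 2.2×10⁻⁶
Q_c = 2.2×10⁻⁶ < K_c = 7.3×10⁻⁶, so the forward reaction proceeds.

forward (toward products)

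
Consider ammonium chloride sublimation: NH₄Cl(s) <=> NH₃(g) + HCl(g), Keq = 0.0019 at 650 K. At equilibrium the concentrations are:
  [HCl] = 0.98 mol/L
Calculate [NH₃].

(NH₄Cl is a pure solid — omitted from Keq.)
At equilibrium, Keq = [NH₃]·[HCl] = 0.0019.
([NH₃])·(0.98) = 0.0019
[NH₃] = 0.00194 = 0.0019 mol/L

[NH₃] = 0.0019 mol/L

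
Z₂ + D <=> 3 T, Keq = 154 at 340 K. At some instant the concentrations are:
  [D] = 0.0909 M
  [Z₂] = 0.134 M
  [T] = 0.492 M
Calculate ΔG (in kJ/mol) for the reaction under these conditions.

Q = [T]³ / ([Z₂]·[D]) = (0.492)³ / ((0.134)·(0.0909)) = 9.78
ΔG = RT ln(Q/Keq) = (8.314 J mol⁻¹ K⁻¹)(340 K) × ln(9.78/154)
   = (2.827 kJ/mol)(-2.757) = -7.79 kJ/mol
ΔG < 0, so the forward reaction is spontaneous (proceeds forward).

ΔG = -7.79 kJ/mol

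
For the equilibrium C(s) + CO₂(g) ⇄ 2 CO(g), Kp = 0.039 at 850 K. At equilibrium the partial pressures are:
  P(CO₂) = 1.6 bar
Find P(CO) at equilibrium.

P(CO) = 0.25 bar

(C is a pure solid — omitted from Kp.)
At equilibrium, Kp = P(CO)² / P(CO₂) = 0.039.
(P(CO))² / (1.6) = 0.039
P(CO)² = 0.0624 ⇒ P(CO) = 0.25 bar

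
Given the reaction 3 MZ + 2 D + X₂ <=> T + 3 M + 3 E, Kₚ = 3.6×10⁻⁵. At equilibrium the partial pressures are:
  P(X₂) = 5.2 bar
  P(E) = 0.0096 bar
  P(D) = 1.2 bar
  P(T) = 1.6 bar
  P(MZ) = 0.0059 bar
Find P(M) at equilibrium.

At equilibrium, Kₚ = P(T)·P(M)³·P(E)³ / (P(MZ)³·P(D)²·P(X₂)) = 3.6×10⁻⁵.
(1.6)·(P(M))³·(0.0096)³ / ((0.0059)³·(1.2)²·(5.2)) = 3.6×10⁻⁵
P(M)³ = 3.91×10⁻⁵ ⇒ P(M) = 0.034 bar

P(M) = 0.034 bar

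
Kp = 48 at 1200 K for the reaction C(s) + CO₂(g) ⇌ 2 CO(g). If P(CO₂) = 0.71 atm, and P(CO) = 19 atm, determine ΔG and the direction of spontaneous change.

(C is a pure solid — omitted from Qp.)
Qp = P(CO)² / P(CO₂) = (19)² / (0.71) = 508
ΔG = RT ln(Qp/Kp) = (8.314 J mol⁻¹ K⁻¹)(1200 K) × ln(508/48)
   = (9.977 kJ/mol)(2.359) = 23.5 kJ/mol
ΔG > 0, so the forward reaction is non-spontaneous (proceeds in reverse).

ΔG = 23.5 kJ/mol; the forward reaction is non-spontaneous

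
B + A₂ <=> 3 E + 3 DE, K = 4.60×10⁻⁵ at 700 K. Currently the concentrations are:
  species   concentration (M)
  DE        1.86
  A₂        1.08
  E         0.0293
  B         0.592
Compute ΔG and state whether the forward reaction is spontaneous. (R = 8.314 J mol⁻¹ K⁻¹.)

Q = [E]³·[DE]³ / ([B]·[A₂]) = (0.0293)³·(1.86)³ / ((0.592)·(1.08)) = 2.53×10⁻⁴
ΔG = RT ln(Q/K) = (8.314 J mol⁻¹ K⁻¹)(700 K) × ln(2.53×10⁻⁴/4.60×10⁻⁵)
   = (5.820 kJ/mol)(1.705) = 9.92 kJ/mol
ΔG > 0, so the forward reaction is non-spontaneous (proceeds in reverse).

ΔG = 9.92 kJ/mol; the forward reaction is non-spontaneous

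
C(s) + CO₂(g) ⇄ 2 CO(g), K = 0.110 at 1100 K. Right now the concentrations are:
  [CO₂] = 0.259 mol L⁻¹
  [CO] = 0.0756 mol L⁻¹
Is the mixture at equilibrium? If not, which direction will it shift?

(C is a pure solid — omitted from Q.)
Q = [CO]² / [CO₂] = (0.0756)² / (0.259) = 0.0221
Q = 0.0221 < K = 0.110: net forward reaction.

no; Q < K, reaction proceeds forward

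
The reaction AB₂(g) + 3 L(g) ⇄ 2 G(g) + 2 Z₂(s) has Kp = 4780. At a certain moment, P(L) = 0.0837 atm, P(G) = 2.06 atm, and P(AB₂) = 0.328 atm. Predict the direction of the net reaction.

(Z₂ is a pure solid — omitted from Qp.)
Qp = P(G)² / (P(AB₂)·P(L)³) = (2.06)² / ((0.328)·(0.0837)³) = 22100
Qp = 22100 > Kp = 4780, so the reverse reaction proceeds.

toward reactants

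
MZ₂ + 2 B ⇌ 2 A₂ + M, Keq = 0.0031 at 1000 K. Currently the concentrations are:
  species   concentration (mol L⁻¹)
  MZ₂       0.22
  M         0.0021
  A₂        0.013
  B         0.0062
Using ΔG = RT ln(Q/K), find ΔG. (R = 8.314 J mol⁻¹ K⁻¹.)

ΔG = 21.7 kJ/mol

Q = [A₂]²·[M] / ([MZ₂]·[B]²) = (0.013)²·(0.0021) / ((0.22)·(0.0062)²) = 0.0420
ΔG = RT ln(Q/Keq) = (8.314 J mol⁻¹ K⁻¹)(1000 K) × ln(0.0420/0.0031)
   = (8.314 kJ/mol)(2.606) = 21.7 kJ/mol
ΔG > 0, so the forward reaction is non-spontaneous (proceeds in reverse).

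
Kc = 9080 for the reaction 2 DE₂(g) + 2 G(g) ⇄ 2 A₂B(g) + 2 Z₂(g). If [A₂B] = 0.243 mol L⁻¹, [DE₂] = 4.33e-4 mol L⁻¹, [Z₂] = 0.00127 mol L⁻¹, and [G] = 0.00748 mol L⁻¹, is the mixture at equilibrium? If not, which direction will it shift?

Qc = [A₂B]²·[Z₂]² / ([DE₂]²·[G]²) = (0.243)²·(0.00127)² / ((4.33e-4)²·(0.00748)²) = 9080
Qc = 9080 = Kc; the system is at equilibrium.

yes, at equilibrium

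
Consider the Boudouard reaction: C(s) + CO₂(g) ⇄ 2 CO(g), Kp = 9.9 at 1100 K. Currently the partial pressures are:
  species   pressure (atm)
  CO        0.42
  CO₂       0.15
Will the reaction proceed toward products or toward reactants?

in the forward direction

(C is a pure solid — omitted from Qp.)
Qp = P(CO)² / P(CO₂) = (0.42)² / (0.15) = 1.2
Qp = 1.2 < Kp = 9.9, so the forward reaction proceeds.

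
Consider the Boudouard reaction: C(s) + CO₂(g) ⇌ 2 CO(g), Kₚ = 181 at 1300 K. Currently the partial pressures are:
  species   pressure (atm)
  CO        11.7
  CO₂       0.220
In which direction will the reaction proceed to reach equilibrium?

to the left

(C is a pure solid — omitted from Qₚ.)
Qₚ = P(CO)² / P(CO₂) = (11.7)² / (0.220) = 622
Qₚ = 622 > Kₚ = 181, so the reverse reaction proceeds.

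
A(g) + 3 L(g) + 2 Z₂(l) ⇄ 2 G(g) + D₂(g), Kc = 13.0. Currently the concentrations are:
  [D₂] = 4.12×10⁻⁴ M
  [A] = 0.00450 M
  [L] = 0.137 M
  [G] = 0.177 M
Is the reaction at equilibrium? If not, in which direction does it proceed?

(Z₂ is a pure liquid — omitted from Qc.)
Qc = [G]²·[D₂] / ([A]·[L]³) = (0.177)²·(4.12×10⁻⁴) / ((0.00450)·(0.137)³) = 1.12
Qc = 1.12 < Kc = 13.0, so the forward reaction proceeds.

to the right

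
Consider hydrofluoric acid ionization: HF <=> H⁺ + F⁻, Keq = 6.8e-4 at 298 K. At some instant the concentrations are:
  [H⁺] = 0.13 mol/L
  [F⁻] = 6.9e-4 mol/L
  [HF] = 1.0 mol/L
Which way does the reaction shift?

Q = [H⁺]·[F⁻] / [HF] = (0.13)·(6.9e-4) / (1.0) = 9.0e-5
Q = 9.0e-5 < Keq = 6.8e-4, so the forward reaction proceeds.

to the right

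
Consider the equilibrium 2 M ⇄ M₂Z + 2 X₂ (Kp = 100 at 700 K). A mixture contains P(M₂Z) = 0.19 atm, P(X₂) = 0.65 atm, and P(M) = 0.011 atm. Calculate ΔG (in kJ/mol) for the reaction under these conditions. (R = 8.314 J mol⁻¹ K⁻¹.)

Qp = P(M₂Z)·P(X₂)² / P(M)² = (0.19)·(0.65)² / (0.011)² = 663
ΔG = RT ln(Qp/Kp) = (8.314 J mol⁻¹ K⁻¹)(700 K) × ln(663/100)
   = (5.820 kJ/mol)(1.892) = 11.0 kJ/mol
ΔG > 0, so the forward reaction is non-spontaneous (proceeds in reverse).

ΔG = 11.0 kJ/mol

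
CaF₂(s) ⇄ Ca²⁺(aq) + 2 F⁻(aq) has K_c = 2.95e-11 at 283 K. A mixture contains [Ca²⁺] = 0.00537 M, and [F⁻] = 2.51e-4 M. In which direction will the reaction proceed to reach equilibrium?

(CaF₂ is a pure solid — omitted from Q_c.)
Q_c = [Ca²⁺]·[F⁻]² = (0.00537)·(2.51e-4)² = 3.38e-10
Q_c = 3.38e-10 > K_c = 2.95e-11, so the reverse reaction proceeds.

reverse (toward reactants)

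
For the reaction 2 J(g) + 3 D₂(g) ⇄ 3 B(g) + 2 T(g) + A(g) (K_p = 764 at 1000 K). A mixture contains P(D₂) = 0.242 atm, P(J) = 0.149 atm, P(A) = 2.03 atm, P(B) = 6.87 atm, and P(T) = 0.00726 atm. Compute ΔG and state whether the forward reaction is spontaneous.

ΔG = -16.1 kJ/mol; the forward reaction is spontaneous

Q_p = P(B)³·P(T)²·P(A) / (P(J)²·P(D₂)³) = (6.87)³·(0.00726)²·(2.03) / ((0.149)²·(0.242)³) = 110
ΔG = RT ln(Q_p/K_p) = (8.314 J mol⁻¹ K⁻¹)(1000 K) × ln(110/764)
   = (8.314 kJ/mol)(-1.938) = -16.1 kJ/mol
ΔG < 0, so the forward reaction is spontaneous (proceeds forward).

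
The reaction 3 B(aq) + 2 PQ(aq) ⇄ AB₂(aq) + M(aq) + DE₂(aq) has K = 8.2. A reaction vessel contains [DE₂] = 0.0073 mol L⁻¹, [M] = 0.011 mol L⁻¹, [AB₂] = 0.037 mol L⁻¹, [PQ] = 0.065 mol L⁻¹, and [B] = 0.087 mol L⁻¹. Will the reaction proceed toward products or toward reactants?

Q = [AB₂]·[M]·[DE₂] / ([B]³·[PQ]²) = (0.037)·(0.011)·(0.0073) / ((0.087)³·(0.065)²) = 1.1
Q = 1.1 < K = 8.2, so the forward reaction proceeds.

in the forward direction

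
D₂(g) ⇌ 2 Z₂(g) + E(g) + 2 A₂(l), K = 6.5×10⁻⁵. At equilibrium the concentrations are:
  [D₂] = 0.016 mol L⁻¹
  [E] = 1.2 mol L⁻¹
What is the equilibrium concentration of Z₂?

(A₂ is a pure liquid — omitted from K.)
At equilibrium, K = [Z₂]²·[E] / [D₂] = 6.5×10⁻⁵.
([Z₂])²·(1.2) / (0.016) = 6.5×10⁻⁵
[Z₂]² = 8.67×10⁻⁷ ⇒ [Z₂] = 9.3×10⁻⁴ mol L⁻¹

[Z₂] = 9.3×10⁻⁴ mol L⁻¹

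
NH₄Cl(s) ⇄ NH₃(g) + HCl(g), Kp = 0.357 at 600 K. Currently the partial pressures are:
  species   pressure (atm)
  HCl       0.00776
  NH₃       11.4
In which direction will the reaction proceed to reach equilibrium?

(NH₄Cl is a pure solid — omitted from Qp.)
Qp = P(NH₃)·P(HCl) = (11.4)·(0.00776) = 0.0885
Qp = 0.0885 < Kp = 0.357, so the forward reaction proceeds.

forward (toward products)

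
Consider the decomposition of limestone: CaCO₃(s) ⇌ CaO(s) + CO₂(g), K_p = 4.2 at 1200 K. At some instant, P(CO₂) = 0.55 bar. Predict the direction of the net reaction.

toward products

(CaCO₃, CaO are pure solids — omitted from Q_p.)
Q_p = P(CO₂) = 0.55
Q_p = 0.55 < K_p = 4.2, so the forward reaction proceeds.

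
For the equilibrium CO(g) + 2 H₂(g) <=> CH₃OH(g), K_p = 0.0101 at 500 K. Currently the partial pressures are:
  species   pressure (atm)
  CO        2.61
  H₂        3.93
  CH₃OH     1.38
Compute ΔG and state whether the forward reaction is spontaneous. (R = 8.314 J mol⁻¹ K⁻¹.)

Q_p = P(CH₃OH) / (P(CO)·P(H₂)²) = (1.38) / ((2.61)·(3.93)²) = 0.0342
ΔG = RT ln(Q_p/K_p) = (8.314 J mol⁻¹ K⁻¹)(500 K) × ln(0.0342/0.0101)
   = (4.157 kJ/mol)(1.220) = 5.07 kJ/mol
ΔG > 0, so the forward reaction is non-spontaneous (proceeds in reverse).

ΔG = 5.07 kJ/mol; the forward reaction is non-spontaneous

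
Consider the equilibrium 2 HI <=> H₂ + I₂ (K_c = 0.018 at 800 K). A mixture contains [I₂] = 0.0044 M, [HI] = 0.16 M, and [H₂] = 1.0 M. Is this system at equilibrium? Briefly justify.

Q_c = [H₂]·[I₂] / [HI]² = (1.0)·(0.0044) / (0.16)² = 0.17
Q_c = 0.17 > K_c = 0.018: net reverse reaction.

no; Q > K, reaction proceeds in reverse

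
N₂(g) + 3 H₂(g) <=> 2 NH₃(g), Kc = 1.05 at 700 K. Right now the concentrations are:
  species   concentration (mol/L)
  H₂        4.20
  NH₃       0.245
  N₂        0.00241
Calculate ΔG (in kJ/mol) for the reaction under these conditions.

ΔG = -6.63 kJ/mol

Qc = [NH₃]² / ([N₂]·[H₂]³) = (0.245)² / ((0.00241)·(4.20)³) = 0.336
ΔG = RT ln(Qc/Kc) = (8.314 J mol⁻¹ K⁻¹)(700 K) × ln(0.336/1.05)
   = (5.820 kJ/mol)(-1.139) = -6.63 kJ/mol
ΔG < 0, so the forward reaction is spontaneous (proceeds forward).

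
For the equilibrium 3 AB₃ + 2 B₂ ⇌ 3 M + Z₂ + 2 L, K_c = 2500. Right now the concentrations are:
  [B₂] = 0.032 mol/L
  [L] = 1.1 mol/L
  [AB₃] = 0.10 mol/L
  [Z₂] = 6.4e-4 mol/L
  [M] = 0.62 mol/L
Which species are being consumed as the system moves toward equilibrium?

AB₃, B₂ (reactants)

Q_c = [M]³·[Z₂]·[L]² / ([AB₃]³·[B₂]²) = (0.62)³·(6.4e-4)·(1.1)² / ((0.10)³·(0.032)²) = 180
Q_c = 180 < K_c = 2500: net forward reaction.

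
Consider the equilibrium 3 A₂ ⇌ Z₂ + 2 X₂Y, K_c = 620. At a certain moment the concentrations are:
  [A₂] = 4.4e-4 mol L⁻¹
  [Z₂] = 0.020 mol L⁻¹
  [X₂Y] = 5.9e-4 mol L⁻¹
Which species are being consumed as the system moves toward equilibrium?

A₂ (reactants)

Q_c = [Z₂]·[X₂Y]² / [A₂]³ = (0.020)·(5.9e-4)² / (4.4e-4)³ = 82
Q_c = 82 < K_c = 620: net forward reaction.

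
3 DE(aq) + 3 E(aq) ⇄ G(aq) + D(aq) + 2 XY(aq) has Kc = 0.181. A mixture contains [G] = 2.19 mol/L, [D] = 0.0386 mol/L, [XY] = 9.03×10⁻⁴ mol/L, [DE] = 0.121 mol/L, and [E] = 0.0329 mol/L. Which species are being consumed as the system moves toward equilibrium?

Qc = [G]·[D]·[XY]² / ([DE]³·[E]³) = (2.19)·(0.0386)·(9.03×10⁻⁴)² / ((0.121)³·(0.0329)³) = 1.09
Qc = 1.09 > Kc = 0.181: net reverse reaction.

G, D, XY (products)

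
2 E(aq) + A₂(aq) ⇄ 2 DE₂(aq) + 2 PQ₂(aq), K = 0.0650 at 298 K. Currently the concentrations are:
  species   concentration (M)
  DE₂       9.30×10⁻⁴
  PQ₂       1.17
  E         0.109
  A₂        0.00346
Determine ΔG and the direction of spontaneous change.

Q = [DE₂]²·[PQ₂]² / ([E]²·[A₂]) = (9.30×10⁻⁴)²·(1.17)² / ((0.109)²·(0.00346)) = 0.0288
ΔG = RT ln(Q/K) = (8.314 J mol⁻¹ K⁻¹)(298 K) × ln(0.0288/0.0650)
   = (2.478 kJ/mol)(-0.8140) = -2.02 kJ/mol
ΔG < 0, so the forward reaction is spontaneous (proceeds forward).

ΔG = -2.02 kJ/mol; the forward reaction is spontaneous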